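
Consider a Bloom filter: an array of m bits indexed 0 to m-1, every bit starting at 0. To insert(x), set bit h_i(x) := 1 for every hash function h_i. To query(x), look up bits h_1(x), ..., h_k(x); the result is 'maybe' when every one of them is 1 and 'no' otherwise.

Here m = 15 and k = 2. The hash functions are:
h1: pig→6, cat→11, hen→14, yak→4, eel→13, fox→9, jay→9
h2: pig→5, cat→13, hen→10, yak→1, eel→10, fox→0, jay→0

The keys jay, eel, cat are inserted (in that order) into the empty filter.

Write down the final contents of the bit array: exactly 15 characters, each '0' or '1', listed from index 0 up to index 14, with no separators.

Answer: 100000000111010

Derivation:
Start: bits=000000000000000
After insert 'jay': sets bits 0 9 -> bits=100000000100000
After insert 'eel': sets bits 10 13 -> bits=100000000110010
After insert 'cat': sets bits 11 13 -> bits=100000000111010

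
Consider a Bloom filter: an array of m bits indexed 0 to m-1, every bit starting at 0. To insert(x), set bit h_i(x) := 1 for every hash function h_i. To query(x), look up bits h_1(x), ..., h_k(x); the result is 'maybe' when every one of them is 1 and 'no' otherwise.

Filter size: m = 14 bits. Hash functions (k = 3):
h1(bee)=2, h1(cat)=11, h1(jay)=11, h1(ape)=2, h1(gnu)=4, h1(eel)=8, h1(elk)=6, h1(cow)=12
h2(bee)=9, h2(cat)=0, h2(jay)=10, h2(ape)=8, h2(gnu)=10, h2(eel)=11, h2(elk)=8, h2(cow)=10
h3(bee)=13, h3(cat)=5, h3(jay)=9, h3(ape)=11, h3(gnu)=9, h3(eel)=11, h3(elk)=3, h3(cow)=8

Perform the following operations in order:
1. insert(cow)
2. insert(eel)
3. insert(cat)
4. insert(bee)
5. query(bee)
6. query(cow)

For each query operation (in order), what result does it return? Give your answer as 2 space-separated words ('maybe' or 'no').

Answer: maybe maybe

Derivation:
Start: bits=00000000000000
Op 1: insert cow -> sets bits 8 10 12 -> bits=00000000101010
Op 2: insert eel -> sets bits 8 11 -> bits=00000000101110
Op 3: insert cat -> sets bits 0 5 11 -> bits=10000100101110
Op 4: insert bee -> sets bits 2 9 13 -> bits=10100100111111
Op 5: query bee -> checks bit2=1, bit9=1, bit13=1 (all 1) -> maybe
Op 6: query cow -> checks bit8=1, bit10=1, bit12=1 (all 1) -> maybe
Query results in order: maybe maybe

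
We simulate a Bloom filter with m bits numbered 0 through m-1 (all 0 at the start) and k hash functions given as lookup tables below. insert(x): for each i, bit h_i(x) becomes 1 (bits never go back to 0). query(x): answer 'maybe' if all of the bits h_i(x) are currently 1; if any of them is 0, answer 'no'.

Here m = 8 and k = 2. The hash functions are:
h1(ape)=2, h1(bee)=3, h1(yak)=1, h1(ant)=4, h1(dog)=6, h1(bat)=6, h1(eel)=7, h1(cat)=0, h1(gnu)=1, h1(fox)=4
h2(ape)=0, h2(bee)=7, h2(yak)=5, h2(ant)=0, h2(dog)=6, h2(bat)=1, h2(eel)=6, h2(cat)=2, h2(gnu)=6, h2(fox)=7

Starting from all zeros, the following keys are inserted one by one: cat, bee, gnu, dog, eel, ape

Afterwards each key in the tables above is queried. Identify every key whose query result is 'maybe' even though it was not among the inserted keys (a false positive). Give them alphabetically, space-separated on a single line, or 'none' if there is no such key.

Start: bits=00000000
After insert 'cat': sets bits 0 2 -> bits=10100000
After insert 'bee': sets bits 3 7 -> bits=10110001
After insert 'gnu': sets bits 1 6 -> bits=11110011
After insert 'dog': sets bits 6 -> bits=11110011
After insert 'eel': sets bits 6 7 -> bits=11110011
After insert 'ape': sets bits 0 2 -> bits=11110011
Not inserted: ant bat fox yak — query each against bits=11110011:
query ant: checks bit0=1, bit4=0 (has a 0) -> no => not a false positive
query bat: checks bit1=1, bit6=1 (all 1) -> maybe => FALSE POSITIVE
query fox: checks bit4=0, bit7=1 (has a 0) -> no => not a false positive
query yak: checks bit1=1, bit5=0 (has a 0) -> no => not a false positive
False positives (alphabetical): bat

Answer: bat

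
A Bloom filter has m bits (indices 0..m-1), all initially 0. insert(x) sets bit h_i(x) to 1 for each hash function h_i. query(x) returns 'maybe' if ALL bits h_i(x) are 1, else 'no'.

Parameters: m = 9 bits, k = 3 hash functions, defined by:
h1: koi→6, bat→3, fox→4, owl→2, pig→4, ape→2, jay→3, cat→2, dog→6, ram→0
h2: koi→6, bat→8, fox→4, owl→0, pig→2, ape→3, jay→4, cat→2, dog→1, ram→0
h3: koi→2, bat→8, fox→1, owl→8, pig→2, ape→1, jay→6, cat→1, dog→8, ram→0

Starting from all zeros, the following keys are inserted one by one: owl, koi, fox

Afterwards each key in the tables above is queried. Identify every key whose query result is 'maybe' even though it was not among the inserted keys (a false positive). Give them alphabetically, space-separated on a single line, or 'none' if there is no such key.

Start: bits=000000000
After insert 'owl': sets bits 0 2 8 -> bits=101000001
After insert 'koi': sets bits 2 6 -> bits=101000101
After insert 'fox': sets bits 1 4 -> bits=111010101
Not inserted: ape bat cat dog jay pig ram — query each against bits=111010101:
query ape: checks bit1=1, bit2=1, bit3=0 (has a 0) -> no => not a false positive
query bat: checks bit3=0, bit8=1 (has a 0) -> no => not a false positive
query cat: checks bit1=1, bit2=1 (all 1) -> maybe => FALSE POSITIVE
query dog: checks bit1=1, bit6=1, bit8=1 (all 1) -> maybe => FALSE POSITIVE
query jay: checks bit3=0, bit4=1, bit6=1 (has a 0) -> no => not a false positive
query pig: checks bit2=1, bit4=1 (all 1) -> maybe => FALSE POSITIVE
query ram: checks bit0=1 (all 1) -> maybe => FALSE POSITIVE
False positives (alphabetical): cat dog pig ram

Answer: cat dog pig ram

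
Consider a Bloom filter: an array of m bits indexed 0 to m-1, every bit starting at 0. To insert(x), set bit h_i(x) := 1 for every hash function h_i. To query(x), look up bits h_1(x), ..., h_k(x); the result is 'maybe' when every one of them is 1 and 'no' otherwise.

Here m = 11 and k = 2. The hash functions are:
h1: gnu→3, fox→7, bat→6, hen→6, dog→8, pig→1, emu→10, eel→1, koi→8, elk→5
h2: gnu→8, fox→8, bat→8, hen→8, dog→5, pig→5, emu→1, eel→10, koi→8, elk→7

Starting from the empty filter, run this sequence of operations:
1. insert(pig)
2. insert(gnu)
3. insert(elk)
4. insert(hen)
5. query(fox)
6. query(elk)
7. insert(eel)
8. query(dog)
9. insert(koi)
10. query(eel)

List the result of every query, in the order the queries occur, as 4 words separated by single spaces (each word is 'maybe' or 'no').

Start: bits=00000000000
Op 1: insert pig -> sets bits 1 5 -> bits=01000100000
Op 2: insert gnu -> sets bits 3 8 -> bits=01010100100
Op 3: insert elk -> sets bits 5 7 -> bits=01010101100
Op 4: insert hen -> sets bits 6 8 -> bits=01010111100
Op 5: query fox -> checks bit7=1, bit8=1 (all 1) -> maybe
Op 6: query elk -> checks bit5=1, bit7=1 (all 1) -> maybe
Op 7: insert eel -> sets bits 1 10 -> bits=01010111101
Op 8: query dog -> checks bit5=1, bit8=1 (all 1) -> maybe
Op 9: insert koi -> sets bits 8 -> bits=01010111101
Op 10: query eel -> checks bit1=1, bit10=1 (all 1) -> maybe
Query results in order: maybe maybe maybe maybe

Answer: maybe maybe maybe maybe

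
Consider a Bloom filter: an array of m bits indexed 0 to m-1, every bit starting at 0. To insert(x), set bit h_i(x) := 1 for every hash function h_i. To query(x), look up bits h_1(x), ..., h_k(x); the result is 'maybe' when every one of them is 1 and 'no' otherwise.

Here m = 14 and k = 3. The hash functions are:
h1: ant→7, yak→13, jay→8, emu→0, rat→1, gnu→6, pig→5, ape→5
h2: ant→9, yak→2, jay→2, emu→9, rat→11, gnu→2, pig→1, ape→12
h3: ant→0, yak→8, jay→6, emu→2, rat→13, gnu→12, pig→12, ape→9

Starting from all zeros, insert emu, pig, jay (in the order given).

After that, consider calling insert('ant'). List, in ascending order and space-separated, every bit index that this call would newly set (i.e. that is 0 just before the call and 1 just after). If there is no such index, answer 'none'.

Answer: 7

Derivation:
Start: bits=00000000000000
After insert 'emu': sets bits 0 2 9 -> bits=10100000010000
After insert 'pig': sets bits 1 5 12 -> bits=11100100010010
After insert 'jay': sets bits 2 6 8 -> bits=11100110110010
insert 'ant' would touch bits 0 7 9; currently bit0=1, bit7=0, bit9=1
Bits that are 0 among those (would change 0->1): 7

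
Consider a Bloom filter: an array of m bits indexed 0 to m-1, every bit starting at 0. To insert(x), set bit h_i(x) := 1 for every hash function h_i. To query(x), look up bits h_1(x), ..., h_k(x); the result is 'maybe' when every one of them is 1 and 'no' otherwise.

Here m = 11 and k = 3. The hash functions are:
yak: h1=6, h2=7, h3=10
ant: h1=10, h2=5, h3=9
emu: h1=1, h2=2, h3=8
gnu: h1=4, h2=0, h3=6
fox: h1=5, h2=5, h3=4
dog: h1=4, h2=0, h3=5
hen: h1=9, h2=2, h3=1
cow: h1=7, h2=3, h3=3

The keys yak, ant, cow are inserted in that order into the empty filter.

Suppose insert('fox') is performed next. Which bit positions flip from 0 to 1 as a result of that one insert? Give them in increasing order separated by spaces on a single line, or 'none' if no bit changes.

Start: bits=00000000000
After insert 'yak': sets bits 6 7 10 -> bits=00000011001
After insert 'ant': sets bits 5 9 10 -> bits=00000111011
After insert 'cow': sets bits 3 7 -> bits=00010111011
insert 'fox' would touch bits 4 5; currently bit4=0, bit5=1
Bits that are 0 among those (would change 0->1): 4

Answer: 4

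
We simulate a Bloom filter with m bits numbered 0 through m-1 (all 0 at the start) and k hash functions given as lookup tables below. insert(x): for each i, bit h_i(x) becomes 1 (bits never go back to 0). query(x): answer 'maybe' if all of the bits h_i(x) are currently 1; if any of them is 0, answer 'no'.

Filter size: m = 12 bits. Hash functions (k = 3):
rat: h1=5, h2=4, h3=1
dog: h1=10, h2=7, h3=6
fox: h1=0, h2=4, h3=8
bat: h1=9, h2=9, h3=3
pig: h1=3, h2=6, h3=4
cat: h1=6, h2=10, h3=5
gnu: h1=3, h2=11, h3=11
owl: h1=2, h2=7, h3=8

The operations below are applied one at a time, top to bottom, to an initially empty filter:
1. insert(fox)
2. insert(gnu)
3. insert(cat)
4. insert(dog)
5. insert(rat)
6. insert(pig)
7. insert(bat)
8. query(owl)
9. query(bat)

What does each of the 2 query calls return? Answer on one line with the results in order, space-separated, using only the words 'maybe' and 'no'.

Answer: no maybe

Derivation:
Start: bits=000000000000
Op 1: insert fox -> sets bits 0 4 8 -> bits=100010001000
Op 2: insert gnu -> sets bits 3 11 -> bits=100110001001
Op 3: insert cat -> sets bits 5 6 10 -> bits=100111101011
Op 4: insert dog -> sets bits 6 7 10 -> bits=100111111011
Op 5: insert rat -> sets bits 1 4 5 -> bits=110111111011
Op 6: insert pig -> sets bits 3 4 6 -> bits=110111111011
Op 7: insert bat -> sets bits 3 9 -> bits=110111111111
Op 8: query owl -> checks bit2=0, bit7=1, bit8=1 (has a 0) -> no
Op 9: query bat -> checks bit3=1, bit9=1 (all 1) -> maybe
Query results in order: no maybe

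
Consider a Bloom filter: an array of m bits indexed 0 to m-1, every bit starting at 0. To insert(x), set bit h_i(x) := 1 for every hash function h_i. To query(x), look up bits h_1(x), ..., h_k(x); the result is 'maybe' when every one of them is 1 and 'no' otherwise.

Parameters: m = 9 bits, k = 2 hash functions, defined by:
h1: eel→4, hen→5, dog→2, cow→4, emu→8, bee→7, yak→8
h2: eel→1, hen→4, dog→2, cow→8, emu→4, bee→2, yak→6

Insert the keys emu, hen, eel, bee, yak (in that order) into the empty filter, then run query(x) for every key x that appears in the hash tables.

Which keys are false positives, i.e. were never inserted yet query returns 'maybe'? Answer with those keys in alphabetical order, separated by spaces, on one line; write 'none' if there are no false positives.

Answer: cow dog

Derivation:
Start: bits=000000000
After insert 'emu': sets bits 4 8 -> bits=000010001
After insert 'hen': sets bits 4 5 -> bits=000011001
After insert 'eel': sets bits 1 4 -> bits=010011001
After insert 'bee': sets bits 2 7 -> bits=011011011
After insert 'yak': sets bits 6 8 -> bits=011011111
Not inserted: cow dog — query each against bits=011011111:
query cow: checks bit4=1, bit8=1 (all 1) -> maybe => FALSE POSITIVE
query dog: checks bit2=1 (all 1) -> maybe => FALSE POSITIVE
False positives (alphabetical): cow dog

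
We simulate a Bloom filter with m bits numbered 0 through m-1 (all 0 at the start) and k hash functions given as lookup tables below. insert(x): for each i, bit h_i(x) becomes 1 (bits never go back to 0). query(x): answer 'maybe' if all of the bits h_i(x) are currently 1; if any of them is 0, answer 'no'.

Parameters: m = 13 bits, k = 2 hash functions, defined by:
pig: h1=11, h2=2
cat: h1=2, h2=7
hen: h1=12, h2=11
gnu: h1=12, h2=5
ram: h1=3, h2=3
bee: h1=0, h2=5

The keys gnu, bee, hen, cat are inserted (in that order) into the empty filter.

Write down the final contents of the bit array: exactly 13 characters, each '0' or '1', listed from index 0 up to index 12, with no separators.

Start: bits=0000000000000
After insert 'gnu': sets bits 5 12 -> bits=0000010000001
After insert 'bee': sets bits 0 5 -> bits=1000010000001
After insert 'hen': sets bits 11 12 -> bits=1000010000011
After insert 'cat': sets bits 2 7 -> bits=1010010100011

Answer: 1010010100011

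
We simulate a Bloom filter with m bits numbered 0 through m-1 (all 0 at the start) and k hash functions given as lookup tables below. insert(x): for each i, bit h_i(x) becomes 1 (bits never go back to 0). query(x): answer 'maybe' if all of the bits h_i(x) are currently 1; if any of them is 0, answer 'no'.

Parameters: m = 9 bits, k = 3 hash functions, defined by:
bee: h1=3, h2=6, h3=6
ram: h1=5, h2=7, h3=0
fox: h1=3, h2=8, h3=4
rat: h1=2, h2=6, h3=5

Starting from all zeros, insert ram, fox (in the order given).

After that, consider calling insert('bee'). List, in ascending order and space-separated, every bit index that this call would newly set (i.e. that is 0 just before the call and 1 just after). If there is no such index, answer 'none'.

Start: bits=000000000
After insert 'ram': sets bits 0 5 7 -> bits=100001010
After insert 'fox': sets bits 3 4 8 -> bits=100111011
insert 'bee' would touch bits 3 6; currently bit3=1, bit6=0
Bits that are 0 among those (would change 0->1): 6

Answer: 6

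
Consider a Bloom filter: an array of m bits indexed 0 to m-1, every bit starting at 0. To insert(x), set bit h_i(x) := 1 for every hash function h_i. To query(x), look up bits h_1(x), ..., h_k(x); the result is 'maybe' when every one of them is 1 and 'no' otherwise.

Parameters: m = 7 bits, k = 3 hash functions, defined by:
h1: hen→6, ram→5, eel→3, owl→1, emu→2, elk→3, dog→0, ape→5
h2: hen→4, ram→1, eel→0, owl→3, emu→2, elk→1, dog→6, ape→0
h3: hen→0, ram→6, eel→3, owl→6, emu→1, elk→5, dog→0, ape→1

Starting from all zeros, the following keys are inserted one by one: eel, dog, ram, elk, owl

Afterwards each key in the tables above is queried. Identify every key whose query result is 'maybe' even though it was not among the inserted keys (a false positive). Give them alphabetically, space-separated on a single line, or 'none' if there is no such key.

Start: bits=0000000
After insert 'eel': sets bits 0 3 -> bits=1001000
After insert 'dog': sets bits 0 6 -> bits=1001001
After insert 'ram': sets bits 1 5 6 -> bits=1101011
After insert 'elk': sets bits 1 3 5 -> bits=1101011
After insert 'owl': sets bits 1 3 6 -> bits=1101011
Not inserted: ape emu hen — query each against bits=1101011:
query ape: checks bit0=1, bit1=1, bit5=1 (all 1) -> maybe => FALSE POSITIVE
query emu: checks bit1=1, bit2=0 (has a 0) -> no => not a false positive
query hen: checks bit0=1, bit4=0, bit6=1 (has a 0) -> no => not a false positive
False positives (alphabetical): ape

Answer: ape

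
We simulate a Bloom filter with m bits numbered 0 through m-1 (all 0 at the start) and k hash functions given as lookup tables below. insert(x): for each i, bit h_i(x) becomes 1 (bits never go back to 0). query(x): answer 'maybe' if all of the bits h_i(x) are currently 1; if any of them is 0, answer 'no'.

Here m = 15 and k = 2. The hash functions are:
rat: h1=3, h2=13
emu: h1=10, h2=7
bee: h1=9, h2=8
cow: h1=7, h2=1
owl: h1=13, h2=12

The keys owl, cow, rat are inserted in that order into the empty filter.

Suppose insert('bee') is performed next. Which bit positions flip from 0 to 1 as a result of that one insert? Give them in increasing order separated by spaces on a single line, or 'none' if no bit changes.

Start: bits=000000000000000
After insert 'owl': sets bits 12 13 -> bits=000000000000110
After insert 'cow': sets bits 1 7 -> bits=010000010000110
After insert 'rat': sets bits 3 13 -> bits=010100010000110
insert 'bee' would touch bits 8 9; currently bit8=0, bit9=0
Bits that are 0 among those (would change 0->1): 8 9

Answer: 8 9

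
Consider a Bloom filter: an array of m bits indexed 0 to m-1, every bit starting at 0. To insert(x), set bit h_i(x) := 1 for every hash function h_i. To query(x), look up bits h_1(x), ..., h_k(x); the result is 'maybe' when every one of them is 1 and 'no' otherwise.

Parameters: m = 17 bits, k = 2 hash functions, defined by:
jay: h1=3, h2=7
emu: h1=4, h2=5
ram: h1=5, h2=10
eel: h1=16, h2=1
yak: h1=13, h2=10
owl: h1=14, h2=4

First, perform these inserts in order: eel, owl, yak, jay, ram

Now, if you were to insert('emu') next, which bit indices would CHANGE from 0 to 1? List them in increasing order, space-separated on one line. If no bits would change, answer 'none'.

Start: bits=00000000000000000
After insert 'eel': sets bits 1 16 -> bits=01000000000000001
After insert 'owl': sets bits 4 14 -> bits=01001000000000101
After insert 'yak': sets bits 10 13 -> bits=01001000001001101
After insert 'jay': sets bits 3 7 -> bits=01011001001001101
After insert 'ram': sets bits 5 10 -> bits=01011101001001101
insert 'emu' would touch bits 4 5; currently bit4=1, bit5=1
Bits that are 0 among those (would change 0->1): none

Answer: none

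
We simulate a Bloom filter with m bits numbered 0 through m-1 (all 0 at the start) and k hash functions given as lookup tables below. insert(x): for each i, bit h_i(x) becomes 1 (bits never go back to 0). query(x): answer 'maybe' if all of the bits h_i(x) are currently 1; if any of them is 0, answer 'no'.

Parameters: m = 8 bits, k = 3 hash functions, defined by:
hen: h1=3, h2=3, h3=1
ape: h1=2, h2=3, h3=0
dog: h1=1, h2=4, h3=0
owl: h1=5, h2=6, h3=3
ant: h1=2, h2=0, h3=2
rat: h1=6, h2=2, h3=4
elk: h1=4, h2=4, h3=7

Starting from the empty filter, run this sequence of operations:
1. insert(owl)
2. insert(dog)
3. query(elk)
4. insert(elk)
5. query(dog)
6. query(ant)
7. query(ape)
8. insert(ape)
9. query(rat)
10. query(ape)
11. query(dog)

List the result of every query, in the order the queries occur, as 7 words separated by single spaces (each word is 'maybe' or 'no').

Start: bits=00000000
Op 1: insert owl -> sets bits 3 5 6 -> bits=00010110
Op 2: insert dog -> sets bits 0 1 4 -> bits=11011110
Op 3: query elk -> checks bit4=1, bit7=0 (has a 0) -> no
Op 4: insert elk -> sets bits 4 7 -> bits=11011111
Op 5: query dog -> checks bit0=1, bit1=1, bit4=1 (all 1) -> maybe
Op 6: query ant -> checks bit0=1, bit2=0 (has a 0) -> no
Op 7: query ape -> checks bit0=1, bit2=0, bit3=1 (has a 0) -> no
Op 8: insert ape -> sets bits 0 2 3 -> bits=11111111
Op 9: query rat -> checks bit2=1, bit4=1, bit6=1 (all 1) -> maybe
Op 10: query ape -> checks bit0=1, bit2=1, bit3=1 (all 1) -> maybe
Op 11: query dog -> checks bit0=1, bit1=1, bit4=1 (all 1) -> maybe
Query results in order: no maybe no no maybe maybe maybe

Answer: no maybe no no maybe maybe maybe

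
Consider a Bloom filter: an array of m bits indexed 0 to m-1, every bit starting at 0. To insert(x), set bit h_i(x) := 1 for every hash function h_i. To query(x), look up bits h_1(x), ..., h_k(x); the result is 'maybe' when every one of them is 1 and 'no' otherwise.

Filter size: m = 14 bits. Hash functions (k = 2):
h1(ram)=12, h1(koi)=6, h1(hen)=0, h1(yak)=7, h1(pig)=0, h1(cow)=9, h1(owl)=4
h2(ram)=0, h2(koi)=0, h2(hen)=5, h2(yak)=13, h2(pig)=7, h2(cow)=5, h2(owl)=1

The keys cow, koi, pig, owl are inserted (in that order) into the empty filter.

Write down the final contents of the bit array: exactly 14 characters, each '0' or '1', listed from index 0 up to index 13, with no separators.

Answer: 11001111010000

Derivation:
Start: bits=00000000000000
After insert 'cow': sets bits 5 9 -> bits=00000100010000
After insert 'koi': sets bits 0 6 -> bits=10000110010000
After insert 'pig': sets bits 0 7 -> bits=10000111010000
After insert 'owl': sets bits 1 4 -> bits=11001111010000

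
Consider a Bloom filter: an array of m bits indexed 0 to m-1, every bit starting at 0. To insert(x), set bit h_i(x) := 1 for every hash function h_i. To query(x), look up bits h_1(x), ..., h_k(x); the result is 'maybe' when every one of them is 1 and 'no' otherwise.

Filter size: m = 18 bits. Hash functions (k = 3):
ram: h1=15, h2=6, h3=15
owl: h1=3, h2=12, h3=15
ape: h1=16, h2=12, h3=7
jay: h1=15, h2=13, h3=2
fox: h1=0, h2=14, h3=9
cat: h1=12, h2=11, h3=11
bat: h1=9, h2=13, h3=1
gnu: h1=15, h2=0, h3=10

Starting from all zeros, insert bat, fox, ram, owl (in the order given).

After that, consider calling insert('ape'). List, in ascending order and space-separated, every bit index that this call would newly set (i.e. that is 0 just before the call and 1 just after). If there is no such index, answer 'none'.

Start: bits=000000000000000000
After insert 'bat': sets bits 1 9 13 -> bits=010000000100010000
After insert 'fox': sets bits 0 9 14 -> bits=110000000100011000
After insert 'ram': sets bits 6 15 -> bits=110000100100011100
After insert 'owl': sets bits 3 12 15 -> bits=110100100100111100
insert 'ape' would touch bits 7 12 16; currently bit7=0, bit12=1, bit16=0
Bits that are 0 among those (would change 0->1): 7 16

Answer: 7 16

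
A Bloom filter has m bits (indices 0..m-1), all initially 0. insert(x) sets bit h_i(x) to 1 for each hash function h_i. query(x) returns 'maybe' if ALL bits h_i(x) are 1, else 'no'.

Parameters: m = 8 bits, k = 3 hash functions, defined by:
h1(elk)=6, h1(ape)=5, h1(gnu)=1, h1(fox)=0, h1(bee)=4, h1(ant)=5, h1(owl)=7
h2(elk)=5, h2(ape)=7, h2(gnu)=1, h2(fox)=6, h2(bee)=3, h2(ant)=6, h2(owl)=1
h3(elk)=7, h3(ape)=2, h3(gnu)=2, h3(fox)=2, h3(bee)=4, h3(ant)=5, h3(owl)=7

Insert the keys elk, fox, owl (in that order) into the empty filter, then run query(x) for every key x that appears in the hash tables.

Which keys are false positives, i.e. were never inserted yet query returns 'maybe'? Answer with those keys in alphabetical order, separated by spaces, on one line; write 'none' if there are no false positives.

Start: bits=00000000
After insert 'elk': sets bits 5 6 7 -> bits=00000111
After insert 'fox': sets bits 0 2 6 -> bits=10100111
After insert 'owl': sets bits 1 7 -> bits=11100111
Not inserted: ant ape bee gnu — query each against bits=11100111:
query ant: checks bit5=1, bit6=1 (all 1) -> maybe => FALSE POSITIVE
query ape: checks bit2=1, bit5=1, bit7=1 (all 1) -> maybe => FALSE POSITIVE
query bee: checks bit3=0, bit4=0 (has a 0) -> no => not a false positive
query gnu: checks bit1=1, bit2=1 (all 1) -> maybe => FALSE POSITIVE
False positives (alphabetical): ant ape gnu

Answer: ant ape gnu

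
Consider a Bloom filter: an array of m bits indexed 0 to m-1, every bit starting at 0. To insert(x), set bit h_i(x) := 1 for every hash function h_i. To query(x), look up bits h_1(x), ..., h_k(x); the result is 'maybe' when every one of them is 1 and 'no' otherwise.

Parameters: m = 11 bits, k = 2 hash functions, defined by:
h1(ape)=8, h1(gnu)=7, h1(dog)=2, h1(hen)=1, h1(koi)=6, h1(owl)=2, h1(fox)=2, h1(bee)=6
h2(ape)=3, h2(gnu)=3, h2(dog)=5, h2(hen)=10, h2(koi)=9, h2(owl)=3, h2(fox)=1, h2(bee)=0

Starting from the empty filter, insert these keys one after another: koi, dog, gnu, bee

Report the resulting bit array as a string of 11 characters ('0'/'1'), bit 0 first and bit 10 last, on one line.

Start: bits=00000000000
After insert 'koi': sets bits 6 9 -> bits=00000010010
After insert 'dog': sets bits 2 5 -> bits=00100110010
After insert 'gnu': sets bits 3 7 -> bits=00110111010
After insert 'bee': sets bits 0 6 -> bits=10110111010

Answer: 10110111010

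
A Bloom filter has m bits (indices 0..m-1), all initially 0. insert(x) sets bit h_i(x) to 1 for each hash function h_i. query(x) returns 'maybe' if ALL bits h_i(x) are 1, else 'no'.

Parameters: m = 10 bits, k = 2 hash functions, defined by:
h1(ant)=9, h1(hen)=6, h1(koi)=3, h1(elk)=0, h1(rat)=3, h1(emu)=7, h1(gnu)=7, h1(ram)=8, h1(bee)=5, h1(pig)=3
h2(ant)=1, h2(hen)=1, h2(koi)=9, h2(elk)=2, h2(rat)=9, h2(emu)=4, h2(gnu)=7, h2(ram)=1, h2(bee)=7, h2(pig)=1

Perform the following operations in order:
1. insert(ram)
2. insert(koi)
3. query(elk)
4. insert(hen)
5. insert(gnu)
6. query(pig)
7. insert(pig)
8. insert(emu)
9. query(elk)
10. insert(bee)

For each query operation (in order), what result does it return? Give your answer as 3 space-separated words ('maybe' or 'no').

Start: bits=0000000000
Op 1: insert ram -> sets bits 1 8 -> bits=0100000010
Op 2: insert koi -> sets bits 3 9 -> bits=0101000011
Op 3: query elk -> checks bit0=0, bit2=0 (has a 0) -> no
Op 4: insert hen -> sets bits 1 6 -> bits=0101001011
Op 5: insert gnu -> sets bits 7 -> bits=0101001111
Op 6: query pig -> checks bit1=1, bit3=1 (all 1) -> maybe
Op 7: insert pig -> sets bits 1 3 -> bits=0101001111
Op 8: insert emu -> sets bits 4 7 -> bits=0101101111
Op 9: query elk -> checks bit0=0, bit2=0 (has a 0) -> no
Op 10: insert bee -> sets bits 5 7 -> bits=0101111111
Query results in order: no maybe no

Answer: no maybe no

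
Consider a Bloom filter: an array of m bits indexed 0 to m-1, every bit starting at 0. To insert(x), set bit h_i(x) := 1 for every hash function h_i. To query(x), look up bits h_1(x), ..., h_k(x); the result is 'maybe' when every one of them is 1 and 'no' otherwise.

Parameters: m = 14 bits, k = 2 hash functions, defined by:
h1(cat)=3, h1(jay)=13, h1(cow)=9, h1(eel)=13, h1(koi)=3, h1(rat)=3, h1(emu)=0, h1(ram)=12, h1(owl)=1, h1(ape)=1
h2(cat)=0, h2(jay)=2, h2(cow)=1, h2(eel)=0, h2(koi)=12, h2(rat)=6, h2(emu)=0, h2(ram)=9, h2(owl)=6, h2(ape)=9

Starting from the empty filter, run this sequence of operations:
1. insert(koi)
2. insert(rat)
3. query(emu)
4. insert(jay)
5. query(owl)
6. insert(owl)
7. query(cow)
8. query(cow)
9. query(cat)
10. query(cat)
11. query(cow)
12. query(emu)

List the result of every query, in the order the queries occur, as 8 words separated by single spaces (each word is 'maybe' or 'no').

Start: bits=00000000000000
Op 1: insert koi -> sets bits 3 12 -> bits=00010000000010
Op 2: insert rat -> sets bits 3 6 -> bits=00010010000010
Op 3: query emu -> checks bit0=0 (has a 0) -> no
Op 4: insert jay -> sets bits 2 13 -> bits=00110010000011
Op 5: query owl -> checks bit1=0, bit6=1 (has a 0) -> no
Op 6: insert owl -> sets bits 1 6 -> bits=01110010000011
Op 7: query cow -> checks bit1=1, bit9=0 (has a 0) -> no
Op 8: query cow -> checks bit1=1, bit9=0 (has a 0) -> no
Op 9: query cat -> checks bit0=0, bit3=1 (has a 0) -> no
Op 10: query cat -> checks bit0=0, bit3=1 (has a 0) -> no
Op 11: query cow -> checks bit1=1, bit9=0 (has a 0) -> no
Op 12: query emu -> checks bit0=0 (has a 0) -> no
Query results in order: no no no no no no no no

Answer: no no no no no no no no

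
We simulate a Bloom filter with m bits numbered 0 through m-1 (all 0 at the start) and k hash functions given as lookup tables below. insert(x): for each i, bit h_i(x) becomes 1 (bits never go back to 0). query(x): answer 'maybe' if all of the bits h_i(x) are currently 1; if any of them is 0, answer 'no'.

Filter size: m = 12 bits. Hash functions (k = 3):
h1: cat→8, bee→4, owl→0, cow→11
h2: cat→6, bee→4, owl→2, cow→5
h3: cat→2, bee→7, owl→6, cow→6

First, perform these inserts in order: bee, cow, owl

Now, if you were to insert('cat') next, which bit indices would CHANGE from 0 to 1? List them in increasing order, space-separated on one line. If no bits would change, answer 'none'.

Answer: 8

Derivation:
Start: bits=000000000000
After insert 'bee': sets bits 4 7 -> bits=000010010000
After insert 'cow': sets bits 5 6 11 -> bits=000011110001
After insert 'owl': sets bits 0 2 6 -> bits=101011110001
insert 'cat' would touch bits 2 6 8; currently bit2=1, bit6=1, bit8=0
Bits that are 0 among those (would change 0->1): 8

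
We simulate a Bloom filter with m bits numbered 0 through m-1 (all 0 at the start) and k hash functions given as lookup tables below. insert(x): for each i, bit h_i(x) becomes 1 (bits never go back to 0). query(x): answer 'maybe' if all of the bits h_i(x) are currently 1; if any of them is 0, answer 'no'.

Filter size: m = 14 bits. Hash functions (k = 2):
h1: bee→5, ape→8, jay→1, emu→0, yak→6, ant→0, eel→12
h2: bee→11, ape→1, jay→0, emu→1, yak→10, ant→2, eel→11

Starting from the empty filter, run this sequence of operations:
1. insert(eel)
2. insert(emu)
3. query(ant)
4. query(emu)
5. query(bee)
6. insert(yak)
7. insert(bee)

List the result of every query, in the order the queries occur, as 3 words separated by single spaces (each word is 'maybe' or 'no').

Start: bits=00000000000000
Op 1: insert eel -> sets bits 11 12 -> bits=00000000000110
Op 2: insert emu -> sets bits 0 1 -> bits=11000000000110
Op 3: query ant -> checks bit0=1, bit2=0 (has a 0) -> no
Op 4: query emu -> checks bit0=1, bit1=1 (all 1) -> maybe
Op 5: query bee -> checks bit5=0, bit11=1 (has a 0) -> no
Op 6: insert yak -> sets bits 6 10 -> bits=11000010001110
Op 7: insert bee -> sets bits 5 11 -> bits=11000110001110
Query results in order: no maybe no

Answer: no maybe no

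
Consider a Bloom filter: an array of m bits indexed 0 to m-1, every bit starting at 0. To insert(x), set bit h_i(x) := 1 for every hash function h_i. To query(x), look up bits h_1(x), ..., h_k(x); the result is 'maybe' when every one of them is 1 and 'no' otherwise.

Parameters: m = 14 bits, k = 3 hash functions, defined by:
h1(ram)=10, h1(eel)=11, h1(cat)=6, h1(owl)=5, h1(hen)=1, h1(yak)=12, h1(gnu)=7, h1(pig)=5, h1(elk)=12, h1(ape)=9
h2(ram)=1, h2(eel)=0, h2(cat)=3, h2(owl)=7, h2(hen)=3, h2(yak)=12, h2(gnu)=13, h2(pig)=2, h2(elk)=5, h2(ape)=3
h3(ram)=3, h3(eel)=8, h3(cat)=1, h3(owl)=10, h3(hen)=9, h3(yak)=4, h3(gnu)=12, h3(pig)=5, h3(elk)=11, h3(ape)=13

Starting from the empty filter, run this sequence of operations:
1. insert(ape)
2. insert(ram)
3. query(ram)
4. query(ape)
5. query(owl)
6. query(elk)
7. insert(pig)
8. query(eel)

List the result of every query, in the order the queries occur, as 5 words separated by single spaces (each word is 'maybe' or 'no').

Start: bits=00000000000000
Op 1: insert ape -> sets bits 3 9 13 -> bits=00010000010001
Op 2: insert ram -> sets bits 1 3 10 -> bits=01010000011001
Op 3: query ram -> checks bit1=1, bit3=1, bit10=1 (all 1) -> maybe
Op 4: query ape -> checks bit3=1, bit9=1, bit13=1 (all 1) -> maybe
Op 5: query owl -> checks bit5=0, bit7=0, bit10=1 (has a 0) -> no
Op 6: query elk -> checks bit5=0, bit11=0, bit12=0 (has a 0) -> no
Op 7: insert pig -> sets bits 2 5 -> bits=01110100011001
Op 8: query eel -> checks bit0=0, bit8=0, bit11=0 (has a 0) -> no
Query results in order: maybe maybe no no no

Answer: maybe maybe no no no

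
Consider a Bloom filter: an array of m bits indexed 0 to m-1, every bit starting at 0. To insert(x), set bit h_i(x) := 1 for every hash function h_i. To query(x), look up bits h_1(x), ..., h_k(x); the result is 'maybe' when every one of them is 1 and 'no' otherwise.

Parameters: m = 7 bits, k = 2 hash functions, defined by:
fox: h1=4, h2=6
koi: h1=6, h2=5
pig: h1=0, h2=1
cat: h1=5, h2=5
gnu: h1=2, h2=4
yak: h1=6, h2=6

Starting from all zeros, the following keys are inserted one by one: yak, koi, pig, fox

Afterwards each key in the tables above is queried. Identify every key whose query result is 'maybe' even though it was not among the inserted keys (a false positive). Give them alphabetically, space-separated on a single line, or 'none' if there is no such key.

Start: bits=0000000
After insert 'yak': sets bits 6 -> bits=0000001
After insert 'koi': sets bits 5 6 -> bits=0000011
After insert 'pig': sets bits 0 1 -> bits=1100011
After insert 'fox': sets bits 4 6 -> bits=1100111
Not inserted: cat gnu — query each against bits=1100111:
query cat: checks bit5=1 (all 1) -> maybe => FALSE POSITIVE
query gnu: checks bit2=0, bit4=1 (has a 0) -> no => not a false positive
False positives (alphabetical): cat

Answer: cat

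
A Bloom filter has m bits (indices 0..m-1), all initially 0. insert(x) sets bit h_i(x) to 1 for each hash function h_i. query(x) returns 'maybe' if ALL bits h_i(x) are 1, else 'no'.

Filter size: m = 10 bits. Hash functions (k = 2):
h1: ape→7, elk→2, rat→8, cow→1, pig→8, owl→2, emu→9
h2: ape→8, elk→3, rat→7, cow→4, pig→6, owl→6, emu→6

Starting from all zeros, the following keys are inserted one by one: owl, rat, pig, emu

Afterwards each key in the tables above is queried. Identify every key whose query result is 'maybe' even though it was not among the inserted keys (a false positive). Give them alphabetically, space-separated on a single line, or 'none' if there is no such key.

Answer: ape

Derivation:
Start: bits=0000000000
After insert 'owl': sets bits 2 6 -> bits=0010001000
After insert 'rat': sets bits 7 8 -> bits=0010001110
After insert 'pig': sets bits 6 8 -> bits=0010001110
After insert 'emu': sets bits 6 9 -> bits=0010001111
Not inserted: ape cow elk — query each against bits=0010001111:
query ape: checks bit7=1, bit8=1 (all 1) -> maybe => FALSE POSITIVE
query cow: checks bit1=0, bit4=0 (has a 0) -> no => not a false positive
query elk: checks bit2=1, bit3=0 (has a 0) -> no => not a false positive
False positives (alphabetical): ape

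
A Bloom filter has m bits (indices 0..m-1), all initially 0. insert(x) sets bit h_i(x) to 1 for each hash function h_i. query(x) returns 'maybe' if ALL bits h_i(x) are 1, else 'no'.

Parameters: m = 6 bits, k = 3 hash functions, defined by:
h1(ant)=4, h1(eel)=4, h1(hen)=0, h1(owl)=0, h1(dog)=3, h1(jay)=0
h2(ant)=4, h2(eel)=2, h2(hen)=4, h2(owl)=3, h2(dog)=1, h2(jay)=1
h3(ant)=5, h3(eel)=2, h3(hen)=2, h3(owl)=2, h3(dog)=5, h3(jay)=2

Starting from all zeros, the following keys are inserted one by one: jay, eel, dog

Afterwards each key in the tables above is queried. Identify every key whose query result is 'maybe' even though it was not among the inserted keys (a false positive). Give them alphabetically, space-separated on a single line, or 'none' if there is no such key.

Answer: ant hen owl

Derivation:
Start: bits=000000
After insert 'jay': sets bits 0 1 2 -> bits=111000
After insert 'eel': sets bits 2 4 -> bits=111010
After insert 'dog': sets bits 1 3 5 -> bits=111111
Not inserted: ant hen owl — query each against bits=111111:
query ant: checks bit4=1, bit5=1 (all 1) -> maybe => FALSE POSITIVE
query hen: checks bit0=1, bit2=1, bit4=1 (all 1) -> maybe => FALSE POSITIVE
query owl: checks bit0=1, bit2=1, bit3=1 (all 1) -> maybe => FALSE POSITIVE
False positives (alphabetical): ant hen owl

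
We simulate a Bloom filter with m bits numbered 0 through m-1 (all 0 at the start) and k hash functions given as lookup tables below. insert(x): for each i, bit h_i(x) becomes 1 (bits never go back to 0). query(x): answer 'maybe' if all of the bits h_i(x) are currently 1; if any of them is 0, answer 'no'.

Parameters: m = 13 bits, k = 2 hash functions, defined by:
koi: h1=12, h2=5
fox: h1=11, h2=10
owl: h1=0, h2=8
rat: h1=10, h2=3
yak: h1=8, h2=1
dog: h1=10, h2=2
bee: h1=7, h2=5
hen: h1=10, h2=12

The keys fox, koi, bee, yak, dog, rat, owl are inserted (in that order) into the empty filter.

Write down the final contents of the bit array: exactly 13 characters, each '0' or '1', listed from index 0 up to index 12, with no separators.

Start: bits=0000000000000
After insert 'fox': sets bits 10 11 -> bits=0000000000110
After insert 'koi': sets bits 5 12 -> bits=0000010000111
After insert 'bee': sets bits 5 7 -> bits=0000010100111
After insert 'yak': sets bits 1 8 -> bits=0100010110111
After insert 'dog': sets bits 2 10 -> bits=0110010110111
After insert 'rat': sets bits 3 10 -> bits=0111010110111
After insert 'owl': sets bits 0 8 -> bits=1111010110111

Answer: 1111010110111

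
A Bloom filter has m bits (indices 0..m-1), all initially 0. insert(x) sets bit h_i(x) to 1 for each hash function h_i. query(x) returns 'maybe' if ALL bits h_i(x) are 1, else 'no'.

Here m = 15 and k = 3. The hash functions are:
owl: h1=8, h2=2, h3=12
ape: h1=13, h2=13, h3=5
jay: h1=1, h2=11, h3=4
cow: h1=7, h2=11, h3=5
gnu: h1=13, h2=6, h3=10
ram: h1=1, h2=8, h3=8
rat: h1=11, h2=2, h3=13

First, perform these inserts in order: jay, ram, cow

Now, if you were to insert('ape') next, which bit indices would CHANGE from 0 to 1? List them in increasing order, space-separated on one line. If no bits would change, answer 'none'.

Answer: 13

Derivation:
Start: bits=000000000000000
After insert 'jay': sets bits 1 4 11 -> bits=010010000001000
After insert 'ram': sets bits 1 8 -> bits=010010001001000
After insert 'cow': sets bits 5 7 11 -> bits=010011011001000
insert 'ape' would touch bits 5 13; currently bit5=1, bit13=0
Bits that are 0 among those (would change 0->1): 13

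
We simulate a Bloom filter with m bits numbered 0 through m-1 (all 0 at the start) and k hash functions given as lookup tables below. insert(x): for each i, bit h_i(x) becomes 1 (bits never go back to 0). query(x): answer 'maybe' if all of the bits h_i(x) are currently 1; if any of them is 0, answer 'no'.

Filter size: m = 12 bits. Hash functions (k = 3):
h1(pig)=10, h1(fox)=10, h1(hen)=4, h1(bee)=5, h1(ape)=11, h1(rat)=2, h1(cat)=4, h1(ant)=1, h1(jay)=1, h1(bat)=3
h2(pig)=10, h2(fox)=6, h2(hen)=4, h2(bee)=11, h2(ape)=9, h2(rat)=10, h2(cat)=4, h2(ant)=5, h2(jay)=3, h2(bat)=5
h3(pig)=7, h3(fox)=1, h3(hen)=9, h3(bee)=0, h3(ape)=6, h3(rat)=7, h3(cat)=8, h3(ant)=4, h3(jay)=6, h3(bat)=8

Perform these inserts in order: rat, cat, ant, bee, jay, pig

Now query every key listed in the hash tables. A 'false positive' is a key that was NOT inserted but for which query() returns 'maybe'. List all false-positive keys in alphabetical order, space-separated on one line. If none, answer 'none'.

Answer: bat fox

Derivation:
Start: bits=000000000000
After insert 'rat': sets bits 2 7 10 -> bits=001000010010
After insert 'cat': sets bits 4 8 -> bits=001010011010
After insert 'ant': sets bits 1 4 5 -> bits=011011011010
After insert 'bee': sets bits 0 5 11 -> bits=111011011011
After insert 'jay': sets bits 1 3 6 -> bits=111111111011
After insert 'pig': sets bits 7 10 -> bits=111111111011
Not inserted: ape bat fox hen — query each against bits=111111111011:
query ape: checks bit6=1, bit9=0, bit11=1 (has a 0) -> no => not a false positive
query bat: checks bit3=1, bit5=1, bit8=1 (all 1) -> maybe => FALSE POSITIVE
query fox: checks bit1=1, bit6=1, bit10=1 (all 1) -> maybe => FALSE POSITIVE
query hen: checks bit4=1, bit9=0 (has a 0) -> no => not a false positive
False positives (alphabetical): bat fox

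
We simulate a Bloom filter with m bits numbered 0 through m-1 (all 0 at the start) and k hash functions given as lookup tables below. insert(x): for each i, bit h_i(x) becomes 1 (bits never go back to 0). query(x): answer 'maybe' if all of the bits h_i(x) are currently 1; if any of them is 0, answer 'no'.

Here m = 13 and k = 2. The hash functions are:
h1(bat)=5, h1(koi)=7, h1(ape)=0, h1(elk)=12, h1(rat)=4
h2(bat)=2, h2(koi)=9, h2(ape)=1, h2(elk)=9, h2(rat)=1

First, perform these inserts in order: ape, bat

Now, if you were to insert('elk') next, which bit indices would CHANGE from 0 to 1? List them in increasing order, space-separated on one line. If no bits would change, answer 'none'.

Answer: 9 12

Derivation:
Start: bits=0000000000000
After insert 'ape': sets bits 0 1 -> bits=1100000000000
After insert 'bat': sets bits 2 5 -> bits=1110010000000
insert 'elk' would touch bits 9 12; currently bit9=0, bit12=0
Bits that are 0 among those (would change 0->1): 9 12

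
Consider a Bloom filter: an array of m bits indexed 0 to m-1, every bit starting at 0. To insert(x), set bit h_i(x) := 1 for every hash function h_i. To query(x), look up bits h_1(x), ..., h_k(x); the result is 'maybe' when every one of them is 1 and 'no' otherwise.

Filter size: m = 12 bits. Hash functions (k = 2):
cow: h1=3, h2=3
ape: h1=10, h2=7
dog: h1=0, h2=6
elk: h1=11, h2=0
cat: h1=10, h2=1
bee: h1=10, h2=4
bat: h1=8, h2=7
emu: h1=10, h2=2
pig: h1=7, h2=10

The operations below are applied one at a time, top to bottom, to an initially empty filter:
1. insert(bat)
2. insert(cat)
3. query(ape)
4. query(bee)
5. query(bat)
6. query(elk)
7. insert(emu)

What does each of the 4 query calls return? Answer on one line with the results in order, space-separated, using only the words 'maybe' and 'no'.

Answer: maybe no maybe no

Derivation:
Start: bits=000000000000
Op 1: insert bat -> sets bits 7 8 -> bits=000000011000
Op 2: insert cat -> sets bits 1 10 -> bits=010000011010
Op 3: query ape -> checks bit7=1, bit10=1 (all 1) -> maybe
Op 4: query bee -> checks bit4=0, bit10=1 (has a 0) -> no
Op 5: query bat -> checks bit7=1, bit8=1 (all 1) -> maybe
Op 6: query elk -> checks bit0=0, bit11=0 (has a 0) -> no
Op 7: insert emu -> sets bits 2 10 -> bits=011000011010
Query results in order: maybe no maybe no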